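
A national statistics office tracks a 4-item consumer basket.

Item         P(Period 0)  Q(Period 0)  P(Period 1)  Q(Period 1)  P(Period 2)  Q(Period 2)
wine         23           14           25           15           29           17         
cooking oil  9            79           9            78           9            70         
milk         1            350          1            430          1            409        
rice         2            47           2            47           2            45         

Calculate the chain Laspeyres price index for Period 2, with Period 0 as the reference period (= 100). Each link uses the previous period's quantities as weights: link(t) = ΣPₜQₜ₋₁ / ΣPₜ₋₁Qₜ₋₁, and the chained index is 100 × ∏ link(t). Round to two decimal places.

105.71

Link Period 0→Period 1:
ΣP(Period 1)Q(Period 0) = 25×14 + 9×79 + 1×350 + 2×47 = 350 + 711 + 350 + 94 = 1505
ΣP(Period 0)Q(Period 0) = 23×14 + 9×79 + 1×350 + 2×47 = 322 + 711 + 350 + 94 = 1477
link = 1505/1477 = 1.018957
Link Period 1→Period 2:
ΣP(Period 2)Q(Period 1) = 29×15 + 9×78 + 1×430 + 2×47 = 435 + 702 + 430 + 94 = 1661
ΣP(Period 1)Q(Period 1) = 25×15 + 9×78 + 1×430 + 2×47 = 375 + 702 + 430 + 94 = 1601
link = 1661/1601 = 1.037477
Chained index = 100 × 1.018957 × 1.037477 = 105.7144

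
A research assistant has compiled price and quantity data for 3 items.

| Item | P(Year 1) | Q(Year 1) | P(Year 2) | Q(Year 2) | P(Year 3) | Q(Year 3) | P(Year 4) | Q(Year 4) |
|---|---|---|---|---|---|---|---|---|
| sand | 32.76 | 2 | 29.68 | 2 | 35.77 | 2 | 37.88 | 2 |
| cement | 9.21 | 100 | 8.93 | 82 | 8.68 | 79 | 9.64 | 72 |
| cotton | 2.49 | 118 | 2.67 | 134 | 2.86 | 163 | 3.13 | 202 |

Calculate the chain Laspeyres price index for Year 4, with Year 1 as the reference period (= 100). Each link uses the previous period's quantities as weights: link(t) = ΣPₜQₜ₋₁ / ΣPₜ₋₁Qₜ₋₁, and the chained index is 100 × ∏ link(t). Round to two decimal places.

Link Year 1→Year 2:
ΣP(Year 2)Q(Year 1) = 29.68×2 + 8.93×100 + 2.67×118 = 59.36 + 893 + 315.06 = 1267.42
ΣP(Year 1)Q(Year 1) = 32.76×2 + 9.21×100 + 2.49×118 = 65.52 + 921 + 293.82 = 1280.34
link = 1267.42/1280.34 = 0.989909
Link Year 2→Year 3:
ΣP(Year 3)Q(Year 2) = 35.77×2 + 8.68×82 + 2.86×134 = 71.54 + 711.76 + 383.24 = 1166.54
ΣP(Year 2)Q(Year 2) = 29.68×2 + 8.93×82 + 2.67×134 = 59.36 + 732.26 + 357.78 = 1149.4
link = 1166.54/1149.4 = 1.014912
Link Year 3→Year 4:
ΣP(Year 4)Q(Year 3) = 37.88×2 + 9.64×79 + 3.13×163 = 75.76 + 761.56 + 510.19 = 1347.51
ΣP(Year 3)Q(Year 3) = 35.77×2 + 8.68×79 + 2.86×163 = 71.54 + 685.72 + 466.18 = 1223.44
link = 1347.51/1223.44 = 1.101411
Chained index = 100 × 0.989909 × 1.014912 × 1.101411 = 110.6555

110.66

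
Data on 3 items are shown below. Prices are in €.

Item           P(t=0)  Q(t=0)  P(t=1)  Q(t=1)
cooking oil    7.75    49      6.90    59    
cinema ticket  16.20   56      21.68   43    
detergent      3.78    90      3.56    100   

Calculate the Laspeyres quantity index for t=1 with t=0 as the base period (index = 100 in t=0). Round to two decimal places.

94.14

Laspeyres quantity index uses base-period prices as weights.
ΣP(t=0)·Q(t=1) = 7.75×59 + 16.20×43 + 3.78×100 = 457.25 + 696.6 + 378 = 1531.85
ΣP(t=0)·Q(t=0) = 7.75×49 + 16.20×56 + 3.78×90 = 379.75 + 907.2 + 340.2 = 1627.15
Index = 1531.85 / 1627.15 × 100 = 94.1431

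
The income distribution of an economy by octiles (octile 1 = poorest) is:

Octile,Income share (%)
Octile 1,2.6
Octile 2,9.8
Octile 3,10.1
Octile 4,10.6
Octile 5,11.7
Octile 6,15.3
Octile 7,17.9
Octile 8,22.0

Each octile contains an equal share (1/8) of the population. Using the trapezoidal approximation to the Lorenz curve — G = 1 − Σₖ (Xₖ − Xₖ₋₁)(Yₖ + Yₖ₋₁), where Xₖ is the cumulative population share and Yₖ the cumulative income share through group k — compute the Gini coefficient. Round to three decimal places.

0.241

Cumulative income shares Yₖ: 0.0260, 0.1240, 0.2250, 0.3310, 0.4480, 0.6010, 0.7800, 1.0000
Σ (Xₖ−Xₖ₋₁)(Yₖ+Yₖ₋₁) = (1/8)(0.0260+0.0000) + (1/8)(0.1240+0.0260) + (1/8)(0.2250+0.1240) + (1/8)(0.3310+0.2250) + (1/8)(0.4480+0.3310) + (1/8)(0.6010+0.4480) + (1/8)(0.7800+0.6010) + (1/8)(1.0000+0.7800)
  = 0.0033 + 0.0187 + 0.0436 + 0.0695 + 0.0974 + 0.1311 + 0.1726 + 0.2225 = 0.7587
G = 1 − 0.7587 = 0.2413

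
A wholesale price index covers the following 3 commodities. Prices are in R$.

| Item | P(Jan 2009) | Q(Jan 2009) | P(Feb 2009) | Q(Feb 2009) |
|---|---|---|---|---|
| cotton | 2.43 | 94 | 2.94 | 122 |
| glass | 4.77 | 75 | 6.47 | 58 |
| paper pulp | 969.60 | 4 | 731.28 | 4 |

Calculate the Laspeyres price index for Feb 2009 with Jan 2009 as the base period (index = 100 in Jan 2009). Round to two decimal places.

82.58

Laspeyres price index uses base-period quantities as weights.
ΣP(Feb 2009)·Q(Jan 2009) = 2.94×94 + 6.47×75 + 731.28×4 = 276.36 + 485.25 + 2925.12 = 3686.73
ΣP(Jan 2009)·Q(Jan 2009) = 2.43×94 + 4.77×75 + 969.60×4 = 228.42 + 357.75 + 3878.4 = 4464.57
Index = 3686.73 / 4464.57 × 100 = 82.5775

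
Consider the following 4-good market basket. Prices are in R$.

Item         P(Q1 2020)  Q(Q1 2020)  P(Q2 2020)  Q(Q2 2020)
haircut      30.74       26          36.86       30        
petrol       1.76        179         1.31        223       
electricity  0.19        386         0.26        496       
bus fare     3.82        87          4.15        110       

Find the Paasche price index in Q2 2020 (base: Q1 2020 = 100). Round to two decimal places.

Paasche price index uses current-period quantities as weights.
ΣP(Q2 2020)·Q(Q2 2020) = 36.86×30 + 1.31×223 + 0.26×496 + 4.15×110 = 1105.8 + 292.13 + 128.96 + 456.5 = 1983.39
ΣP(Q1 2020)·Q(Q2 2020) = 30.74×30 + 1.76×223 + 0.19×496 + 3.82×110 = 922.2 + 392.48 + 94.24 + 420.2 = 1829.12
Index = 1983.39 / 1829.12 × 100 = 108.4341

108.43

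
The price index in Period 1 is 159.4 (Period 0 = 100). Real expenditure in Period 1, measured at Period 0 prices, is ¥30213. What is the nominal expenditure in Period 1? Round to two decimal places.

Nominal = Real × (Index/100) = 30213 × (159.4/100)
        = 30213 × 1.594 = 48159.5220

48159.52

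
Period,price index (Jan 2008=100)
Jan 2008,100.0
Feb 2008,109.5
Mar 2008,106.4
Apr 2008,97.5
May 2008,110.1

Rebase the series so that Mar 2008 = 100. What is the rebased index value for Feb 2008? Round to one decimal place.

Rebased(Feb 2008) = 109.5 / 106.4 × 100 = 102.9135

102.9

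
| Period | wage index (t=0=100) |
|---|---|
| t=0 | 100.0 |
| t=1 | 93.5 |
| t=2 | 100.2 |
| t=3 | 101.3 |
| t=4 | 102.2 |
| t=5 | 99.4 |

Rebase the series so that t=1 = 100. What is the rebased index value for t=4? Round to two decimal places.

Rebased(t=4) = 102.2 / 93.5 × 100 = 109.3048

109.30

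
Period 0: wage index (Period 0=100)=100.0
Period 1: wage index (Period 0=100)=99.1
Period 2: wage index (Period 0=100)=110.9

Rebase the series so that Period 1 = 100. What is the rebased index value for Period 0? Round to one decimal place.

100.9

Rebased(Period 0) = 100.0 / 99.1 × 100 = 100.9082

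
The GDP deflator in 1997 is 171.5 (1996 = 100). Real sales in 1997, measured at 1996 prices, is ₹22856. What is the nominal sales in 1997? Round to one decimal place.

39198.0

Nominal = Real × (Index/100) = 22856 × (171.5/100)
        = 22856 × 1.715 = 39198.0400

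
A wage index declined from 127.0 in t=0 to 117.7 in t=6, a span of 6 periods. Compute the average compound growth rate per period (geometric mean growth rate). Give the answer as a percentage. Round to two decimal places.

Growth factor = (117.7/127.0)^(1/6) = (0.926772)^(1/6) = 0.987405
Growth rate = 0.987405 − 1 = -0.012595 = -1.2595%

-1.26%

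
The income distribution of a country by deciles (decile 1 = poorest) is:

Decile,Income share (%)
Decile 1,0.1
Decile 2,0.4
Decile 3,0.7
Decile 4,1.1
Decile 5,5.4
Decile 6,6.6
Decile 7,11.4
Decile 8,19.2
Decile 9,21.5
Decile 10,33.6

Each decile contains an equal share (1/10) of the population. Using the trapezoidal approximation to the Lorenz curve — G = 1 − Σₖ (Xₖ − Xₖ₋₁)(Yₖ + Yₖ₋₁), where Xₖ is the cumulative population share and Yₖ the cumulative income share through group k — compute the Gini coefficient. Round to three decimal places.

Cumulative income shares Yₖ: 0.0010, 0.0050, 0.0120, 0.0230, 0.0770, 0.1430, 0.2570, 0.4490, 0.6640, 1.0000
Σ (Xₖ−Xₖ₋₁)(Yₖ+Yₖ₋₁) = (1/10)(0.0010+0.0000) + (1/10)(0.0050+0.0010) + (1/10)(0.0120+0.0050) + (1/10)(0.0230+0.0120) + (1/10)(0.0770+0.0230) + (1/10)(0.1430+0.0770) + (1/10)(0.2570+0.1430) + (1/10)(0.4490+0.2570) + (1/10)(0.6640+0.4490) + (1/10)(1.0000+0.6640)
  = 0.0001 + 0.0006 + 0.0017 + 0.0035 + 0.0100 + 0.0220 + 0.0400 + 0.0706 + 0.1113 + 0.1664 = 0.4262
G = 1 − 0.4262 = 0.5738

0.574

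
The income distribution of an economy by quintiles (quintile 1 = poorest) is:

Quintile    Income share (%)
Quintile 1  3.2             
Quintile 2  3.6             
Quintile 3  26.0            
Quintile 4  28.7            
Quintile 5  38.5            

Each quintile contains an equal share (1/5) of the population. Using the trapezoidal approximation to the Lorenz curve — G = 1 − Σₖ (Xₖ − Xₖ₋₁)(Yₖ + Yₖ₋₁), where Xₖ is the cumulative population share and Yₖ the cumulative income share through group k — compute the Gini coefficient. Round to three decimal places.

Cumulative income shares Yₖ: 0.0320, 0.0680, 0.3280, 0.6150, 1.0000
Σ (Xₖ−Xₖ₋₁)(Yₖ+Yₖ₋₁) = (1/5)(0.0320+0.0000) + (1/5)(0.0680+0.0320) + (1/5)(0.3280+0.0680) + (1/5)(0.6150+0.3280) + (1/5)(1.0000+0.6150)
  = 0.0064 + 0.0200 + 0.0792 + 0.1886 + 0.3230 = 0.6172
G = 1 − 0.6172 = 0.3828

0.383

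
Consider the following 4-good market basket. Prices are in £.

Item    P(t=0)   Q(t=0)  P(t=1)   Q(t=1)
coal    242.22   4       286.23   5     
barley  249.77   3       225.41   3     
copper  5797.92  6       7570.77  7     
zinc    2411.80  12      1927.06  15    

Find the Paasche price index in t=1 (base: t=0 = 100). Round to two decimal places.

Paasche price index uses current-period quantities as weights.
ΣP(t=1)·Q(t=1) = 286.23×5 + 225.41×3 + 7570.77×7 + 1927.06×15 = 1431.15 + 676.23 + 52995.39 + 28905.9 = 84008.67
ΣP(t=0)·Q(t=1) = 242.22×5 + 249.77×3 + 5797.92×7 + 2411.80×15 = 1211.1 + 749.31 + 40585.44 + 36177 = 78722.85
Index = 84008.67 / 78722.85 × 100 = 106.7145

106.71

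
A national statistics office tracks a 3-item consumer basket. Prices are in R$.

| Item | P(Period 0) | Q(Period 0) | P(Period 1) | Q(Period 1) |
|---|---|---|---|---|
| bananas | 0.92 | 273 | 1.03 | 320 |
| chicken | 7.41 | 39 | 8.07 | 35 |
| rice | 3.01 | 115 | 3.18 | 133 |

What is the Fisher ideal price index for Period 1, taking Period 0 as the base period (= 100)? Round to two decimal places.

Laspeyres component (base-period weights):
ΣP(Period 1)Q(Period 0) = 1.03×273 + 8.07×39 + 3.18×115 = 281.19 + 314.73 + 365.7 = 961.62
ΣP(Period 0)Q(Period 0) = 0.92×273 + 7.41×39 + 3.01×115 = 251.16 + 288.99 + 346.15 = 886.3
L = 961.62 / 886.3 × 100 = 108.4983
Paasche component (current-period weights):
ΣP(Period 1)Q(Period 1) = 1.03×320 + 8.07×35 + 3.18×133 = 329.6 + 282.45 + 422.94 = 1034.99
ΣP(Period 0)Q(Period 1) = 0.92×320 + 7.41×35 + 3.01×133 = 294.4 + 259.35 + 400.33 = 954.08
P = 1034.99 / 954.08 × 100 = 108.4804
Fisher = √(L × P) = √(108.4983 × 108.4804) = 108.4893

108.49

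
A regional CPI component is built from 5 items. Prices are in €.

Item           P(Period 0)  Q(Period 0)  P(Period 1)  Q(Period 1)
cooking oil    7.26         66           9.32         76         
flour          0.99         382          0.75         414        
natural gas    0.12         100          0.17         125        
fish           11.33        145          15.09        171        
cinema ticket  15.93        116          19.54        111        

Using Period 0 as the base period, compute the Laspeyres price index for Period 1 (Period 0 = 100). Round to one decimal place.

123.2

Laspeyres price index uses base-period quantities as weights.
ΣP(Period 1)·Q(Period 0) = 9.32×66 + 0.75×382 + 0.17×100 + 15.09×145 + 19.54×116 = 615.12 + 286.5 + 17 + 2188.05 + 2266.64 = 5373.31
ΣP(Period 0)·Q(Period 0) = 7.26×66 + 0.99×382 + 0.12×100 + 11.33×145 + 15.93×116 = 479.16 + 378.18 + 12 + 1642.85 + 1847.88 = 4360.07
Index = 5373.31 / 4360.07 × 100 = 123.2391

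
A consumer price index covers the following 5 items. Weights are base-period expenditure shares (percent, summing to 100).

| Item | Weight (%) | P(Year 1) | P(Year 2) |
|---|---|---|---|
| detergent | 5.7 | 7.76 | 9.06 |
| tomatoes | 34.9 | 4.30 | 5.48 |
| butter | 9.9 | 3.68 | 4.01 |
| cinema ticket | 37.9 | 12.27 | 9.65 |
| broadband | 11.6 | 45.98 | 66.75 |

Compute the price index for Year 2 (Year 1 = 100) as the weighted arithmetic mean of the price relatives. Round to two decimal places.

detergent: 5.7 × (9.06/7.76) = 5.7 × 1.167526 = 6.6549
tomatoes: 34.9 × (5.48/4.30) = 34.9 × 1.274419 = 44.4772
butter: 9.9 × (4.01/3.68) = 9.9 × 1.089674 = 10.7878
cinema ticket: 37.9 × (9.65/12.27) = 37.9 × 0.786471 = 29.8073
broadband: 11.6 × (66.75/45.98) = 11.6 × 1.451718 = 16.8399
Index = Σ wᵢ·(p₁ᵢ/p₀ᵢ) = 6.6549 + 44.4772 + 10.7878 + 29.8073 + 16.8399 = 108.5671

108.57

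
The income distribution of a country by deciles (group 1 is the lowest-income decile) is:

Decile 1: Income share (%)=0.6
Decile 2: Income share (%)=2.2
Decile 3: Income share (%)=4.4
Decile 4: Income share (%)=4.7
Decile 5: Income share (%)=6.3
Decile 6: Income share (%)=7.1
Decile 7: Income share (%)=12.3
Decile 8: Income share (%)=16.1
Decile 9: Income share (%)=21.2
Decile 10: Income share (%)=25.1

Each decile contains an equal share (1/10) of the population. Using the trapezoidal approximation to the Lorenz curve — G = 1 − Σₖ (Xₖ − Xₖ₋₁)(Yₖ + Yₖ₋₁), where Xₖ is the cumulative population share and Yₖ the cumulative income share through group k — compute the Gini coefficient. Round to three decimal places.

0.436

Cumulative income shares Yₖ: 0.0060, 0.0280, 0.0720, 0.1190, 0.1820, 0.2530, 0.3760, 0.5370, 0.7490, 1.0000
Σ (Xₖ−Xₖ₋₁)(Yₖ+Yₖ₋₁) = (1/10)(0.0060+0.0000) + (1/10)(0.0280+0.0060) + (1/10)(0.0720+0.0280) + (1/10)(0.1190+0.0720) + (1/10)(0.1820+0.1190) + (1/10)(0.2530+0.1820) + (1/10)(0.3760+0.2530) + (1/10)(0.5370+0.3760) + (1/10)(0.7490+0.5370) + (1/10)(1.0000+0.7490)
  = 0.0006 + 0.0034 + 0.0100 + 0.0191 + 0.0301 + 0.0435 + 0.0629 + 0.0913 + 0.1286 + 0.1749 = 0.5644
G = 1 − 0.5644 = 0.4356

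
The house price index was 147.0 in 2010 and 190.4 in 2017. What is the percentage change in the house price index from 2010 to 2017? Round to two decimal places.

Change = (190.4 − 147.0) / 147.0 × 100
       = 43.4 / 147.0 × 100 = 29.5238%

29.52%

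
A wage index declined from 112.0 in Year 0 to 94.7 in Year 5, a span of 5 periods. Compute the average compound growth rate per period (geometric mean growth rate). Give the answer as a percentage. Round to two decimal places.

Growth factor = (94.7/112.0)^(1/5) = (0.845536)^(1/5) = 0.967000
Growth rate = 0.967000 − 1 = -0.033000 = -3.3000%

-3.30%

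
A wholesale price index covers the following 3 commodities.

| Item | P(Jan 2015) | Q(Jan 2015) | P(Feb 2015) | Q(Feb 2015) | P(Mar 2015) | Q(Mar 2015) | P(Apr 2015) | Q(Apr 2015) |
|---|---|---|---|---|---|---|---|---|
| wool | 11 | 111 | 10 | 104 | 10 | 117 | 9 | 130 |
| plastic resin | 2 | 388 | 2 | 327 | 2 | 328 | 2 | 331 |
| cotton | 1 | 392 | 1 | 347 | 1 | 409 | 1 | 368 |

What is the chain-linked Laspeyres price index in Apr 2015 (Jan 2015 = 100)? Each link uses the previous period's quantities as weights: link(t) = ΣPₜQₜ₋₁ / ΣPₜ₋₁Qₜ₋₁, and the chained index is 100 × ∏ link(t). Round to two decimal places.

Link Jan 2015→Feb 2015:
ΣP(Feb 2015)Q(Jan 2015) = 10×111 + 2×388 + 1×392 = 1110 + 776 + 392 = 2278
ΣP(Jan 2015)Q(Jan 2015) = 11×111 + 2×388 + 1×392 = 1221 + 776 + 392 = 2389
link = 2278/2389 = 0.953537
Link Feb 2015→Mar 2015:
ΣP(Mar 2015)Q(Feb 2015) = 10×104 + 2×327 + 1×347 = 1040 + 654 + 347 = 2041
ΣP(Feb 2015)Q(Feb 2015) = 10×104 + 2×327 + 1×347 = 1040 + 654 + 347 = 2041
link = 2041/2041 = 1.000000
Link Mar 2015→Apr 2015:
ΣP(Apr 2015)Q(Mar 2015) = 9×117 + 2×328 + 1×409 = 1053 + 656 + 409 = 2118
ΣP(Mar 2015)Q(Mar 2015) = 10×117 + 2×328 + 1×409 = 1170 + 656 + 409 = 2235
link = 2118/2235 = 0.947651
Chained index = 100 × 0.953537 × 1.000000 × 0.947651 = 90.3620

90.36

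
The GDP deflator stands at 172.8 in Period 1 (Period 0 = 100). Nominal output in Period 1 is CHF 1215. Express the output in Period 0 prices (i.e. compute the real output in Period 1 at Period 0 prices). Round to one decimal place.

703.1

Real = Nominal ÷ (Index/100) = 1215 ÷ (172.8/100)
     = 1215 ÷ 1.728 = 703.1250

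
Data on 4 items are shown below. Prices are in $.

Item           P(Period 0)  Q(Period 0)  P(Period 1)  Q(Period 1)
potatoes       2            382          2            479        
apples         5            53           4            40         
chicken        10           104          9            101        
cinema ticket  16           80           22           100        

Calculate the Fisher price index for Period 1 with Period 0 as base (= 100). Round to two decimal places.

Laspeyres component (base-period weights):
ΣP(Period 1)Q(Period 0) = 2×382 + 4×53 + 9×104 + 22×80 = 764 + 212 + 936 + 1760 = 3672
ΣP(Period 0)Q(Period 0) = 2×382 + 5×53 + 10×104 + 16×80 = 764 + 265 + 1040 + 1280 = 3349
L = 3672 / 3349 × 100 = 109.6447
Paasche component (current-period weights):
ΣP(Period 1)Q(Period 1) = 2×479 + 4×40 + 9×101 + 22×100 = 958 + 160 + 909 + 2200 = 4227
ΣP(Period 0)Q(Period 1) = 2×479 + 5×40 + 10×101 + 16×100 = 958 + 200 + 1010 + 1600 = 3768
P = 4227 / 3768 × 100 = 112.1815
Fisher = √(L × P) = √(109.6447 × 112.1815) = 110.9058

110.91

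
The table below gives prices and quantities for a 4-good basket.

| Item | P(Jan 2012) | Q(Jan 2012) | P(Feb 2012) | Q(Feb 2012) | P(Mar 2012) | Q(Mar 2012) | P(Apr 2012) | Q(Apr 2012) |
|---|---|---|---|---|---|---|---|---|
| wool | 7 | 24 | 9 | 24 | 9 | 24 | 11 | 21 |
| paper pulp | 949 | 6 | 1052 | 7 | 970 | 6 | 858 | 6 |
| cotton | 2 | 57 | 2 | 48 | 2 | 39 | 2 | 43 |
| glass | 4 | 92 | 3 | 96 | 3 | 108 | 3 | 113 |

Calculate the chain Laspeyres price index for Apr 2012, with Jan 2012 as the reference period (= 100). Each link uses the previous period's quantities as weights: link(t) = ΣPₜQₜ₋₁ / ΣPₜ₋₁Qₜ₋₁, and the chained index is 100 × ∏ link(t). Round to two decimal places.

91.38

Link Jan 2012→Feb 2012:
ΣP(Feb 2012)Q(Jan 2012) = 9×24 + 1052×6 + 2×57 + 3×92 = 216 + 6312 + 114 + 276 = 6918
ΣP(Jan 2012)Q(Jan 2012) = 7×24 + 949×6 + 2×57 + 4×92 = 168 + 5694 + 114 + 368 = 6344
link = 6918/6344 = 1.090479
Link Feb 2012→Mar 2012:
ΣP(Mar 2012)Q(Feb 2012) = 9×24 + 970×7 + 2×48 + 3×96 = 216 + 6790 + 96 + 288 = 7390
ΣP(Feb 2012)Q(Feb 2012) = 9×24 + 1052×7 + 2×48 + 3×96 = 216 + 7364 + 96 + 288 = 7964
link = 7390/7964 = 0.927926
Link Mar 2012→Apr 2012:
ΣP(Apr 2012)Q(Mar 2012) = 11×24 + 858×6 + 2×39 + 3×108 = 264 + 5148 + 78 + 324 = 5814
ΣP(Mar 2012)Q(Mar 2012) = 9×24 + 970×6 + 2×39 + 3×108 = 216 + 5820 + 78 + 324 = 6438
link = 5814/6438 = 0.903075
Chained index = 100 × 1.090479 × 0.927926 × 0.903075 = 91.3807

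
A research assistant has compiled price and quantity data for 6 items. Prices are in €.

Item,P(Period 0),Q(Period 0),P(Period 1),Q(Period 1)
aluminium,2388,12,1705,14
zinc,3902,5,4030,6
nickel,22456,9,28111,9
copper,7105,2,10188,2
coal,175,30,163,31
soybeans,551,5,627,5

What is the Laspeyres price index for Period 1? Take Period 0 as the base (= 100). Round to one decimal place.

118.2

Laspeyres price index uses base-period quantities as weights.
ΣP(Period 1)·Q(Period 0) = 1705×12 + 4030×5 + 28111×9 + 10188×2 + 163×30 + 627×5 = 20460 + 20150 + 252999 + 20376 + 4890 + 3135 = 322010
ΣP(Period 0)·Q(Period 0) = 2388×12 + 3902×5 + 22456×9 + 7105×2 + 175×30 + 551×5 = 28656 + 19510 + 202104 + 14210 + 5250 + 2755 = 272485
Index = 322010 / 272485 × 100 = 118.1753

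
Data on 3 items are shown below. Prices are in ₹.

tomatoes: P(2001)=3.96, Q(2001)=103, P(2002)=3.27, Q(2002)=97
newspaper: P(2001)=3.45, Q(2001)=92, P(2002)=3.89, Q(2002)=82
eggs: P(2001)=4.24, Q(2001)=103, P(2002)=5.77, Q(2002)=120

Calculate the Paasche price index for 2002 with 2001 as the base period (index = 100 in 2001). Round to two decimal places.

Paasche price index uses current-period quantities as weights.
ΣP(2002)·Q(2002) = 3.27×97 + 3.89×82 + 5.77×120 = 317.19 + 318.98 + 692.4 = 1328.57
ΣP(2001)·Q(2002) = 3.96×97 + 3.45×82 + 4.24×120 = 384.12 + 282.9 + 508.8 = 1175.82
Index = 1328.57 / 1175.82 × 100 = 112.9909

112.99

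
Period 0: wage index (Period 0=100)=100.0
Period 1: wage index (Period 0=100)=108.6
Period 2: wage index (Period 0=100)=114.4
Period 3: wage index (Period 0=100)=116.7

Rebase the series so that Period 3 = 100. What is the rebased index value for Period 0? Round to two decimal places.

85.69

Rebased(Period 0) = 100.0 / 116.7 × 100 = 85.6898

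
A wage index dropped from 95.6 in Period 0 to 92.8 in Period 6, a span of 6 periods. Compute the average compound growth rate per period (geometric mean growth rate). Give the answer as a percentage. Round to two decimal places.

-0.49%

Growth factor = (92.8/95.6)^(1/6) = (0.970711)^(1/6) = 0.995058
Growth rate = 0.995058 − 1 = -0.004942 = -0.4942%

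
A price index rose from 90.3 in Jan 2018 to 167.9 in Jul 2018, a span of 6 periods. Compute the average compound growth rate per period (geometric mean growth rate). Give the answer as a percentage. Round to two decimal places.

Growth factor = (167.9/90.3)^(1/6) = (1.859358)^(1/6) = 1.108904
Growth rate = 1.108904 − 1 = 0.108904 = 10.8904%

10.89%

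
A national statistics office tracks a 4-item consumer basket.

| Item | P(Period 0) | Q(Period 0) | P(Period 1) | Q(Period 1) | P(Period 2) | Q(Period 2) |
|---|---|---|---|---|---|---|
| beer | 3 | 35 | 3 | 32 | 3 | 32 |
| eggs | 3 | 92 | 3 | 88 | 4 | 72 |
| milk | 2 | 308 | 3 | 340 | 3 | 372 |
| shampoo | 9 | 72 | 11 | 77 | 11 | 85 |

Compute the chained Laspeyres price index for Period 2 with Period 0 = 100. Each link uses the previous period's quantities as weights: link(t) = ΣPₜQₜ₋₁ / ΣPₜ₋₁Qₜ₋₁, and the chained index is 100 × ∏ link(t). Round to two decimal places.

Link Period 0→Period 1:
ΣP(Period 1)Q(Period 0) = 3×35 + 3×92 + 3×308 + 11×72 = 105 + 276 + 924 + 792 = 2097
ΣP(Period 0)Q(Period 0) = 3×35 + 3×92 + 2×308 + 9×72 = 105 + 276 + 616 + 648 = 1645
link = 2097/1645 = 1.274772
Link Period 1→Period 2:
ΣP(Period 2)Q(Period 1) = 3×32 + 4×88 + 3×340 + 11×77 = 96 + 352 + 1020 + 847 = 2315
ΣP(Period 1)Q(Period 1) = 3×32 + 3×88 + 3×340 + 11×77 = 96 + 264 + 1020 + 847 = 2227
link = 2315/2227 = 1.039515
Chained index = 100 × 1.274772 × 1.039515 = 132.5145

132.51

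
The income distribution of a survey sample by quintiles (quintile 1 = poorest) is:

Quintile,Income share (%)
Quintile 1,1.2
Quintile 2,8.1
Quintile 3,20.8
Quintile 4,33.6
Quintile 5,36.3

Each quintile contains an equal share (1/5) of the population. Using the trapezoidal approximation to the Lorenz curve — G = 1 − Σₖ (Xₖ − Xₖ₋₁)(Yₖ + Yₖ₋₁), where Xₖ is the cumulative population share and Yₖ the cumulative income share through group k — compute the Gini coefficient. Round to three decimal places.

0.383

Cumulative income shares Yₖ: 0.0120, 0.0930, 0.3010, 0.6370, 1.0000
Σ (Xₖ−Xₖ₋₁)(Yₖ+Yₖ₋₁) = (1/5)(0.0120+0.0000) + (1/5)(0.0930+0.0120) + (1/5)(0.3010+0.0930) + (1/5)(0.6370+0.3010) + (1/5)(1.0000+0.6370)
  = 0.0024 + 0.0210 + 0.0788 + 0.1876 + 0.3274 = 0.6172
G = 1 − 0.6172 = 0.3828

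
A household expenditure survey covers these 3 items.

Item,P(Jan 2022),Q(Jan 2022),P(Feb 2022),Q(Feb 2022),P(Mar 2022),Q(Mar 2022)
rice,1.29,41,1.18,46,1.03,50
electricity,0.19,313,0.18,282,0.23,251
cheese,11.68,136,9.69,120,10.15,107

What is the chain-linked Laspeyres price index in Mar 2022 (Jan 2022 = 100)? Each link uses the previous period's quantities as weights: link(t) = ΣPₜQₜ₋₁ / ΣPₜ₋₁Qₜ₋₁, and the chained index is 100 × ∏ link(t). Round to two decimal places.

Link Jan 2022→Feb 2022:
ΣP(Feb 2022)Q(Jan 2022) = 1.18×41 + 0.18×313 + 9.69×136 = 48.38 + 56.34 + 1317.84 = 1422.56
ΣP(Jan 2022)Q(Jan 2022) = 1.29×41 + 0.19×313 + 11.68×136 = 52.89 + 59.47 + 1588.48 = 1700.84
link = 1422.56/1700.84 = 0.836387
Link Feb 2022→Mar 2022:
ΣP(Mar 2022)Q(Feb 2022) = 1.03×46 + 0.23×282 + 10.15×120 = 47.38 + 64.86 + 1218 = 1330.24
ΣP(Feb 2022)Q(Feb 2022) = 1.18×46 + 0.18×282 + 9.69×120 = 54.28 + 50.76 + 1162.8 = 1267.84
link = 1330.24/1267.84 = 1.049218
Chained index = 100 × 0.836387 × 1.049218 = 87.7552

87.76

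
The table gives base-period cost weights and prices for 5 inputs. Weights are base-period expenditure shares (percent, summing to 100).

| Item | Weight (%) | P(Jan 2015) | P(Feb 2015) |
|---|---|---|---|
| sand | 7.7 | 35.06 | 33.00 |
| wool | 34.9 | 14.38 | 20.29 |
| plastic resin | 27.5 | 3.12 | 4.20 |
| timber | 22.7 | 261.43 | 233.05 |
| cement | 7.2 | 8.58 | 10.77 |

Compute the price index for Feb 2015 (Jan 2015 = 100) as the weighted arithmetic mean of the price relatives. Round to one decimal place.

122.8

sand: 7.7 × (33.00/35.06) = 7.7 × 0.941244 = 7.2476
wool: 34.9 × (20.29/14.38) = 34.9 × 1.410987 = 49.2435
plastic resin: 27.5 × (4.20/3.12) = 27.5 × 1.346154 = 37.0192
timber: 22.7 × (233.05/261.43) = 22.7 × 0.891443 = 20.2358
cement: 7.2 × (10.77/8.58) = 7.2 × 1.255245 = 9.0378
Index = Σ wᵢ·(p₁ᵢ/p₀ᵢ) = 7.2476 + 49.2435 + 37.0192 + 20.2358 + 9.0378 = 122.7838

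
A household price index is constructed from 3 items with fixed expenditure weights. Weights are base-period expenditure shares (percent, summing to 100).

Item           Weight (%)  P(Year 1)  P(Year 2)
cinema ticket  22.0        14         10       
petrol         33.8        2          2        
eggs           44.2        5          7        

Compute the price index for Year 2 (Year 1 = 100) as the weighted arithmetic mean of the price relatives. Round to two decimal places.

111.39

cinema ticket: 22.0 × (10/14) = 22.0 × 0.714286 = 15.7143
petrol: 33.8 × (2/2) = 33.8 × 1.000000 = 33.8000
eggs: 44.2 × (7/5) = 44.2 × 1.400000 = 61.8800
Index = Σ wᵢ·(p₁ᵢ/p₀ᵢ) = 15.7143 + 33.8000 + 61.8800 = 111.3943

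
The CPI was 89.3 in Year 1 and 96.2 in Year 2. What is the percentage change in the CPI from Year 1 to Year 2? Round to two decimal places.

Change = (96.2 − 89.3) / 89.3 × 100
       = 6.9 / 89.3 × 100 = 7.7268%

7.73%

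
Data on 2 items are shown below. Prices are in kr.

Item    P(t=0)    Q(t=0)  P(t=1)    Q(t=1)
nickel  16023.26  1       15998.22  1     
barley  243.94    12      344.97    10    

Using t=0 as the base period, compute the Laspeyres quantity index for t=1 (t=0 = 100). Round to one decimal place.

Laspeyres quantity index uses base-period prices as weights.
ΣP(t=0)·Q(t=1) = 16023.26×1 + 243.94×10 = 16023.26 + 2439.4 = 18462.66
ΣP(t=0)·Q(t=0) = 16023.26×1 + 243.94×12 = 16023.26 + 2927.28 = 18950.54
Index = 18462.66 / 18950.54 × 100 = 97.4255

97.4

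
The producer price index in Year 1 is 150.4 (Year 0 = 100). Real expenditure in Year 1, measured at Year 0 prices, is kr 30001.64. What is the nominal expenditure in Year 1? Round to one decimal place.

45122.5

Nominal = Real × (Index/100) = 30001.64 × (150.4/100)
        = 30001.64 × 1.504 = 45122.4666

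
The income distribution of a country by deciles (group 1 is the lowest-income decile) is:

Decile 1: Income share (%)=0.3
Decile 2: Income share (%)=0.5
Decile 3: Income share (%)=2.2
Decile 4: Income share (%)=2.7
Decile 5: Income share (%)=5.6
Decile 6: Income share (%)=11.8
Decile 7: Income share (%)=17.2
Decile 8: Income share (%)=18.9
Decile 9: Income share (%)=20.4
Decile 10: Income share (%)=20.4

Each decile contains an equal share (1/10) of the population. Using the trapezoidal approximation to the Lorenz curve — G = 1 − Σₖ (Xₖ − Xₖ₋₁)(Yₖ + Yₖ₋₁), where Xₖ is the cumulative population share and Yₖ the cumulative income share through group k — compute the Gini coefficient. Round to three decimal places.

Cumulative income shares Yₖ: 0.0030, 0.0080, 0.0300, 0.0570, 0.1130, 0.2310, 0.4030, 0.5920, 0.7960, 1.0000
Σ (Xₖ−Xₖ₋₁)(Yₖ+Yₖ₋₁) = (1/10)(0.0030+0.0000) + (1/10)(0.0080+0.0030) + (1/10)(0.0300+0.0080) + (1/10)(0.0570+0.0300) + (1/10)(0.1130+0.0570) + (1/10)(0.2310+0.1130) + (1/10)(0.4030+0.2310) + (1/10)(0.5920+0.4030) + (1/10)(0.7960+0.5920) + (1/10)(1.0000+0.7960)
  = 0.0003 + 0.0011 + 0.0038 + 0.0087 + 0.0170 + 0.0344 + 0.0634 + 0.0995 + 0.1388 + 0.1796 = 0.5466
G = 1 − 0.5466 = 0.4534

0.453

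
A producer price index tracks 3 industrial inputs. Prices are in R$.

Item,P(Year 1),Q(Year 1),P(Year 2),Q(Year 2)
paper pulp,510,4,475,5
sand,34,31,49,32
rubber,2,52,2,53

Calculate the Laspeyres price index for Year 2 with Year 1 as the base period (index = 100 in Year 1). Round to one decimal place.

Laspeyres price index uses base-period quantities as weights.
ΣP(Year 2)·Q(Year 1) = 475×4 + 49×31 + 2×52 = 1900 + 1519 + 104 = 3523
ΣP(Year 1)·Q(Year 1) = 510×4 + 34×31 + 2×52 = 2040 + 1054 + 104 = 3198
Index = 3523 / 3198 × 100 = 110.1626

110.2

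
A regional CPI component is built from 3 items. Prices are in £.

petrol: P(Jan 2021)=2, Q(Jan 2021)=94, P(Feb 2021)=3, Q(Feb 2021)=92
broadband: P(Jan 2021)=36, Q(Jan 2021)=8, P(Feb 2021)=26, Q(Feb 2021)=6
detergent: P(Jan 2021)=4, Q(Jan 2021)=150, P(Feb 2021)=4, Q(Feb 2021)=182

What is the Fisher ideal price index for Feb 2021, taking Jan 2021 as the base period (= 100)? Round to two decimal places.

102.07

Laspeyres component (base-period weights):
ΣP(Feb 2021)Q(Jan 2021) = 3×94 + 26×8 + 4×150 = 282 + 208 + 600 = 1090
ΣP(Jan 2021)Q(Jan 2021) = 2×94 + 36×8 + 4×150 = 188 + 288 + 600 = 1076
L = 1090 / 1076 × 100 = 101.3011
Paasche component (current-period weights):
ΣP(Feb 2021)Q(Feb 2021) = 3×92 + 26×6 + 4×182 = 276 + 156 + 728 = 1160
ΣP(Jan 2021)Q(Feb 2021) = 2×92 + 36×6 + 4×182 = 184 + 216 + 728 = 1128
P = 1160 / 1128 × 100 = 102.8369
Fisher = √(L × P) = √(101.3011 × 102.8369) = 102.0661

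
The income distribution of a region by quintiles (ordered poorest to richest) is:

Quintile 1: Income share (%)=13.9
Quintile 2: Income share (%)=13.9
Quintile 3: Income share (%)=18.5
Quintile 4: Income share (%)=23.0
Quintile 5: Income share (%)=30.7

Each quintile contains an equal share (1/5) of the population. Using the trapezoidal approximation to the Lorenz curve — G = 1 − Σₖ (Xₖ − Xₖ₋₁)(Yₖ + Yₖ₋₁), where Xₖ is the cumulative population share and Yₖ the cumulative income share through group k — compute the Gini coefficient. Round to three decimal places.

Cumulative income shares Yₖ: 0.1390, 0.2780, 0.4630, 0.6930, 1.0000
Σ (Xₖ−Xₖ₋₁)(Yₖ+Yₖ₋₁) = (1/5)(0.1390+0.0000) + (1/5)(0.2780+0.1390) + (1/5)(0.4630+0.2780) + (1/5)(0.6930+0.4630) + (1/5)(1.0000+0.6930)
  = 0.0278 + 0.0834 + 0.1482 + 0.2312 + 0.3386 = 0.8292
G = 1 − 0.8292 = 0.1708

0.171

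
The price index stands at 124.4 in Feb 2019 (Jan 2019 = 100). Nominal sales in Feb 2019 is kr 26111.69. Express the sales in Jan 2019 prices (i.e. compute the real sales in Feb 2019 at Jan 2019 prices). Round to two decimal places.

Real = Nominal ÷ (Index/100) = 26111.69 ÷ (124.4/100)
     = 26111.69 ÷ 1.244 = 20990.1045

20990.10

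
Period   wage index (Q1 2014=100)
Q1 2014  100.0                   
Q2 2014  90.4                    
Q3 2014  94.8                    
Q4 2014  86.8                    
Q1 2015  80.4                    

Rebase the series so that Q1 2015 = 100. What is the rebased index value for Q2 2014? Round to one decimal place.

Rebased(Q2 2014) = 90.4 / 80.4 × 100 = 112.4378

112.4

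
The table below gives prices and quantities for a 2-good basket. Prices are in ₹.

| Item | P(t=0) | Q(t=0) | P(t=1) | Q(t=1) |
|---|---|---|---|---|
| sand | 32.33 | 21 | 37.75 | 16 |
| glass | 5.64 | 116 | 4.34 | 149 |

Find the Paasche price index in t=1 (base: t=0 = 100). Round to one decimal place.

Paasche price index uses current-period quantities as weights.
ΣP(t=1)·Q(t=1) = 37.75×16 + 4.34×149 = 604 + 646.66 = 1250.66
ΣP(t=0)·Q(t=1) = 32.33×16 + 5.64×149 = 517.28 + 840.36 = 1357.64
Index = 1250.66 / 1357.64 × 100 = 92.1201

92.1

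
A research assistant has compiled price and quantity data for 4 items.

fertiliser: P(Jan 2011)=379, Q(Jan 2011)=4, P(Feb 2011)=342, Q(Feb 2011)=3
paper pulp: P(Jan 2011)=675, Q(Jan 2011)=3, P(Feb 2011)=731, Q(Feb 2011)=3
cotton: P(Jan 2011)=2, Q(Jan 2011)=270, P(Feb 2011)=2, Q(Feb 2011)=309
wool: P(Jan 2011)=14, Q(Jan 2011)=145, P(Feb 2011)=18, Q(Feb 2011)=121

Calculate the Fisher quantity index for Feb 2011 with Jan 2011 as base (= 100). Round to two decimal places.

Laspeyres component (base-period weights):
ΣP(Jan 2011)Q(Feb 2011) = 379×3 + 675×3 + 2×309 + 14×121 = 1137 + 2025 + 618 + 1694 = 5474
ΣP(Jan 2011)Q(Jan 2011) = 379×4 + 675×3 + 2×270 + 14×145 = 1516 + 2025 + 540 + 2030 = 6111
L = 5474 / 6111 × 100 = 89.5762
Paasche component (current-period weights):
ΣP(Feb 2011)Q(Feb 2011) = 342×3 + 731×3 + 2×309 + 18×121 = 1026 + 2193 + 618 + 2178 = 6015
ΣP(Feb 2011)Q(Jan 2011) = 342×4 + 731×3 + 2×270 + 18×145 = 1368 + 2193 + 540 + 2610 = 6711
P = 6015 / 6711 × 100 = 89.6290
Fisher = √(L × P) = √(89.5762 × 89.6290) = 89.6026

89.60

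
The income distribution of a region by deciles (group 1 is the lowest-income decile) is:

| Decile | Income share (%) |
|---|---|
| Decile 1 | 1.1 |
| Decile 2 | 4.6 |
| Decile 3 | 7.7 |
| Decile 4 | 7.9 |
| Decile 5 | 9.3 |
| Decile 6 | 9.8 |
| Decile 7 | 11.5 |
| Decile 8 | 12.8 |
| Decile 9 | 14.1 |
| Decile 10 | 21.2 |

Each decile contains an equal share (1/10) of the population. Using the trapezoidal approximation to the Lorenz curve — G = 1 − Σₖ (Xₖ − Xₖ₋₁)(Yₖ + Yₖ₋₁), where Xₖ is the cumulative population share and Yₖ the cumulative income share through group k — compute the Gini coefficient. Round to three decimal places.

0.284

Cumulative income shares Yₖ: 0.0110, 0.0570, 0.1340, 0.2130, 0.3060, 0.4040, 0.5190, 0.6470, 0.7880, 1.0000
Σ (Xₖ−Xₖ₋₁)(Yₖ+Yₖ₋₁) = (1/10)(0.0110+0.0000) + (1/10)(0.0570+0.0110) + (1/10)(0.1340+0.0570) + (1/10)(0.2130+0.1340) + (1/10)(0.3060+0.2130) + (1/10)(0.4040+0.3060) + (1/10)(0.5190+0.4040) + (1/10)(0.6470+0.5190) + (1/10)(0.7880+0.6470) + (1/10)(1.0000+0.7880)
  = 0.0011 + 0.0068 + 0.0191 + 0.0347 + 0.0519 + 0.0710 + 0.0923 + 0.1166 + 0.1435 + 0.1788 = 0.7158
G = 1 − 0.7158 = 0.2842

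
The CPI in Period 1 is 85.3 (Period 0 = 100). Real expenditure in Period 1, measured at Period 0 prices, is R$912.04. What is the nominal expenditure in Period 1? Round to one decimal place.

778.0

Nominal = Real × (Index/100) = 912.04 × (85.3/100)
        = 912.04 × 0.853 = 777.9701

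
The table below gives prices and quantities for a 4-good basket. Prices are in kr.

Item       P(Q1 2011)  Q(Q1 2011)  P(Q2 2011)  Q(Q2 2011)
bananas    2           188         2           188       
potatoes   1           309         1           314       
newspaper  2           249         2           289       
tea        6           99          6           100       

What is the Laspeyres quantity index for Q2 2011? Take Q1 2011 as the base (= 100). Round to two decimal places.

105.12

Laspeyres quantity index uses base-period prices as weights.
ΣP(Q1 2011)·Q(Q2 2011) = 2×188 + 1×314 + 2×289 + 6×100 = 376 + 314 + 578 + 600 = 1868
ΣP(Q1 2011)·Q(Q1 2011) = 2×188 + 1×309 + 2×249 + 6×99 = 376 + 309 + 498 + 594 = 1777
Index = 1868 / 1777 × 100 = 105.1210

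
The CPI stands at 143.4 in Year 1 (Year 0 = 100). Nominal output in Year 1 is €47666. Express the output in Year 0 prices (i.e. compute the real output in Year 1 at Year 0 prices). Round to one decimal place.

33239.9

Real = Nominal ÷ (Index/100) = 47666 ÷ (143.4/100)
     = 47666 ÷ 1.434 = 33239.8884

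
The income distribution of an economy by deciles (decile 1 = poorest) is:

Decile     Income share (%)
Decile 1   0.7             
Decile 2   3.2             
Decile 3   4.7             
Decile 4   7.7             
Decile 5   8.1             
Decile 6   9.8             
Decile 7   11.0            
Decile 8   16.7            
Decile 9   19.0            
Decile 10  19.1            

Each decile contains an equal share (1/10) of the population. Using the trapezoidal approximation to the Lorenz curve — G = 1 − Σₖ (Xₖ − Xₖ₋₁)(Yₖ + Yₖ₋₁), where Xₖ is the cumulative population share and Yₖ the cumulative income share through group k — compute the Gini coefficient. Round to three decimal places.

Cumulative income shares Yₖ: 0.0070, 0.0390, 0.0860, 0.1630, 0.2440, 0.3420, 0.4520, 0.6190, 0.8090, 1.0000
Σ (Xₖ−Xₖ₋₁)(Yₖ+Yₖ₋₁) = (1/10)(0.0070+0.0000) + (1/10)(0.0390+0.0070) + (1/10)(0.0860+0.0390) + (1/10)(0.1630+0.0860) + (1/10)(0.2440+0.1630) + (1/10)(0.3420+0.2440) + (1/10)(0.4520+0.3420) + (1/10)(0.6190+0.4520) + (1/10)(0.8090+0.6190) + (1/10)(1.0000+0.8090)
  = 0.0007 + 0.0046 + 0.0125 + 0.0249 + 0.0407 + 0.0586 + 0.0794 + 0.1071 + 0.1428 + 0.1809 = 0.6522
G = 1 − 0.6522 = 0.3478

0.348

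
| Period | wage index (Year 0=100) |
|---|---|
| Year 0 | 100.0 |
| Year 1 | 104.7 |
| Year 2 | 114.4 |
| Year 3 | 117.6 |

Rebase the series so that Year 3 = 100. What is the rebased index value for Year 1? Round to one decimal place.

89.0

Rebased(Year 1) = 104.7 / 117.6 × 100 = 89.0306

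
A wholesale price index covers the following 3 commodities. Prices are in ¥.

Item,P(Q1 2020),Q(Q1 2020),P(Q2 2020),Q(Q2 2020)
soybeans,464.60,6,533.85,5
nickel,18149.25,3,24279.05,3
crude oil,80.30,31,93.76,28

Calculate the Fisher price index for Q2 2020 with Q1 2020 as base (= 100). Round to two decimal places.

132.28

Laspeyres component (base-period weights):
ΣP(Q2 2020)Q(Q1 2020) = 533.85×6 + 24279.05×3 + 93.76×31 = 3203.1 + 72837.15 + 2906.56 = 78946.81
ΣP(Q1 2020)Q(Q1 2020) = 464.60×6 + 18149.25×3 + 80.30×31 = 2787.6 + 54447.75 + 2489.3 = 59724.65
L = 78946.81 / 59724.65 × 100 = 132.1846
Paasche component (current-period weights):
ΣP(Q2 2020)Q(Q2 2020) = 533.85×5 + 24279.05×3 + 93.76×28 = 2669.25 + 72837.15 + 2625.28 = 78131.68
ΣP(Q1 2020)Q(Q2 2020) = 464.60×5 + 18149.25×3 + 80.30×28 = 2323 + 54447.75 + 2248.4 = 59019.15
P = 78131.68 / 59019.15 × 100 = 132.3836
Fisher = √(L × P) = √(132.1846 × 132.3836) = 132.2841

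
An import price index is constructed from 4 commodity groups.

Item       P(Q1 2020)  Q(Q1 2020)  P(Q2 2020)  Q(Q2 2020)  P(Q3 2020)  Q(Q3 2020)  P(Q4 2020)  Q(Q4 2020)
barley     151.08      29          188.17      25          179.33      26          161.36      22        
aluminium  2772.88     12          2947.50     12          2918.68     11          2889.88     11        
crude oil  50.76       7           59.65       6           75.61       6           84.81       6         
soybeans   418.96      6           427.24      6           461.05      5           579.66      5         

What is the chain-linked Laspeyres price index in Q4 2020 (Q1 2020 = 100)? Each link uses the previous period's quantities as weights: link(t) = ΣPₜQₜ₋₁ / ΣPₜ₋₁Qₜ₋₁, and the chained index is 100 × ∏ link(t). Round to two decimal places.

Link Q1 2020→Q2 2020:
ΣP(Q2 2020)Q(Q1 2020) = 188.17×29 + 2947.50×12 + 59.65×7 + 427.24×6 = 5456.93 + 35370 + 417.55 + 2563.44 = 43807.92
ΣP(Q1 2020)Q(Q1 2020) = 151.08×29 + 2772.88×12 + 50.76×7 + 418.96×6 = 4381.32 + 33274.56 + 355.32 + 2513.76 = 40524.96
link = 43807.92/40524.96 = 1.081011
Link Q2 2020→Q3 2020:
ΣP(Q3 2020)Q(Q2 2020) = 179.33×25 + 2918.68×12 + 75.61×6 + 461.05×6 = 4483.25 + 35024.16 + 453.66 + 2766.3 = 42727.37
ΣP(Q2 2020)Q(Q2 2020) = 188.17×25 + 2947.50×12 + 59.65×6 + 427.24×6 = 4704.25 + 35370 + 357.9 + 2563.44 = 42995.59
link = 42727.37/42995.59 = 0.993762
Link Q3 2020→Q4 2020:
ΣP(Q4 2020)Q(Q3 2020) = 161.36×26 + 2889.88×11 + 84.81×6 + 579.66×5 = 4195.36 + 31788.68 + 508.86 + 2898.3 = 39391.2
ΣP(Q3 2020)Q(Q3 2020) = 179.33×26 + 2918.68×11 + 75.61×6 + 461.05×5 = 4662.58 + 32105.48 + 453.66 + 2305.25 = 39526.97
link = 39391.2/39526.97 = 0.996565
Chained index = 100 × 1.081011 × 0.993762 × 0.996565 = 107.0577

107.06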